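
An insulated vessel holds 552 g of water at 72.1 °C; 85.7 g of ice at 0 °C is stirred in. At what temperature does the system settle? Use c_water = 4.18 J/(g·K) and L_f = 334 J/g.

Taking heat into each body as positive, Σ m c ΔT = 0:
melt ice: 85.7×334 = 28624; warm the meltwater: 358.23 T; water: 2307.4(T − 72.1)
2665.6 T = 166361 − 28624 = 137737
T ≈ 51.67 °C — above 0 °C, consistent with complete melting.

T_f ≈ 51.7 °C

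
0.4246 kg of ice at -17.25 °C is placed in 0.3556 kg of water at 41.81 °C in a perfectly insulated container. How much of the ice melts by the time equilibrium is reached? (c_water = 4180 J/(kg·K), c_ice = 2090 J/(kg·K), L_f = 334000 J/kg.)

m_melted ≈ 0.14 kg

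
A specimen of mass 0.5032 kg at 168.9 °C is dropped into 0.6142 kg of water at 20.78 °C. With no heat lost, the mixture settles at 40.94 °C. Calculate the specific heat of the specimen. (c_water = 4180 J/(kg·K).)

c ≈ 804 J/(kg·K)

Conservation of energy gives ΣQ = 0:
0.5032×c×(40.94 − 168.9) + 0.6142×4180×(40.94 − 20.78) = 0
-64.39 c = -51758
c = -51758/-64.39 ≈ 803.8 J/(kg·K)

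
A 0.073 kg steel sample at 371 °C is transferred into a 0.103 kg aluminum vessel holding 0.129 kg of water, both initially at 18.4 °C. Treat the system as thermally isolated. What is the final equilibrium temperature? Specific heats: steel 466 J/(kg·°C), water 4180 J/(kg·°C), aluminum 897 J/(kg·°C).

T_f ≈ 36.4 °C

Energy conservation, ΣQ = 0:
0.073×466×(T − 371) + 0.129×4180×(T − 18.4) + 0.103×897×(T − 18.4) = 0
665.63 T = 24242
T = 24242/665.63 ≈ 36.42 °C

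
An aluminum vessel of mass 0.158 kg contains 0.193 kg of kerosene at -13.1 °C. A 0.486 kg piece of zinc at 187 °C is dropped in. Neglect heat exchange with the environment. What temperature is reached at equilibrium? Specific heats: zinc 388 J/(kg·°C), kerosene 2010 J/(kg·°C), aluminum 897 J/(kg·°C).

T_f ≈ 39.4 °C

T_f is the heat-capacity-weighted average of the initial temperatures:
T_f = (188.57·187 + 387.93·(-13.1) + 141.73·(-13.1)) / (188.57 + 387.93 + 141.73)
    = 28324 / 718.22 ≈ 39.44 °C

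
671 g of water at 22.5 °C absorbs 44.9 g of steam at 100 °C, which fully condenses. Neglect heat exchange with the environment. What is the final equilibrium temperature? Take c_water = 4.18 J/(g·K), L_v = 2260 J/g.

Conservation of energy gives ΣQ = 0:
latent heat released on condensation: 44.9·2260 = 101474
  condensate cools 100→T: 44.9·4.18·(T − 100) = 187.68(T − 100)
  water warms: 671·4.18·(T − 22.5) = 2804.8(T − 22.5)
2992.5 T = 101474 + 18768 + 63108 = 183350
T ≈ 61.27 °C, under the boiling point, so the assumption holds.

T_f ≈ 61.3 °C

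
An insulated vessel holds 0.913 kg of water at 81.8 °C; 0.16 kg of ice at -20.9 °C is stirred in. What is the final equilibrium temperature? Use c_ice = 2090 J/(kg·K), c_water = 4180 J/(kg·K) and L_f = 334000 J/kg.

T_f ≈ 56.1 °C

Setting the total heat transfer to zero:
warm ice to 0 °C: 0.16·2090·(0 − (-20.9)) = 6989; melt ice: 0.16·334000 = 53440; warm the meltwater: 668.8 T; water cools: 0.913·4180·(T − 81.8) = 3816.3(T − 81.8)
4485.1 T = 312177 − 60429 = 251748
T ≈ 56.13 °C (positive, so assuming full melt was valid).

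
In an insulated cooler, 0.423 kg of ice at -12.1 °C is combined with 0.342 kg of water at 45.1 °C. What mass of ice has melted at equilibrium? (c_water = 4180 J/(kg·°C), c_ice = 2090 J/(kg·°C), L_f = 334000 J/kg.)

m_melted ≈ 0.161 kg

Heat available from the water dropping to 0 °C: 0.342·4180·45.1 = 64473 J.
Of that, 0.423·2090·12.1 = 10697 J goes to bring the ice to 0 °C, leaving 53776 J.
To melt every bit of ice: 0.423·334000 = 141282 J.
Since 53776 < 141282 J, not all the ice melts; equilibrium is at 0 °C.
Mass melted = 53776/334000 ≈ 0.161 kg.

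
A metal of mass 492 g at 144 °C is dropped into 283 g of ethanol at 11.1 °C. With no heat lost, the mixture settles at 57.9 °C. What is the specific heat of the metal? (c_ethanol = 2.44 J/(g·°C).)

c ≈ 0.763 J/(g·°C)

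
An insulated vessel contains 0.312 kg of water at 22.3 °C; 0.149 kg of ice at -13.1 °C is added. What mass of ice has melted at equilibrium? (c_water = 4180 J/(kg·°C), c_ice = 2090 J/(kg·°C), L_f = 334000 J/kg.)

m_melted ≈ 0.0749 kg

Cooling the water to 0 °C releases 0.312×4180×22.3 = 29083 J.
Of that, 0.149×2090×13.1 = 4079.5 J goes to bring the ice to 0 °C, leaving 25003 J.
Fully melting the ice requires m_ice L_f = 0.149×334000 = 49766 J.
25003 J < 49766 J, so only part of the ice melts and the system sits at 0 °C.
m_melt = 25003 / L_f = 0.07486 kg.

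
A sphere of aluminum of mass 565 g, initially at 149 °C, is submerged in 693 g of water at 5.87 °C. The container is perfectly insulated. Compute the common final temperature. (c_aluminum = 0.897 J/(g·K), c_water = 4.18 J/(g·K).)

T_f ≈ 27.2 °C

T_f = Σ m_i c_i T_i / Σ m_i c_i:
T_f = (506.81×149 + 2896.7×5.87) / (506.81 + 2896.7)
    = 92518 / 3403.5 ≈ 27.18 °C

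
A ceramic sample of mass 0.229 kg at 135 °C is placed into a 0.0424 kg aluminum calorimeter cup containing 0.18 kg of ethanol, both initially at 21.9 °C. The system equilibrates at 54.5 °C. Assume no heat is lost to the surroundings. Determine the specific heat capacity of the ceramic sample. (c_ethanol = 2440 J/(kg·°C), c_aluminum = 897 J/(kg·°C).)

c ≈ 844 J/(kg·°C)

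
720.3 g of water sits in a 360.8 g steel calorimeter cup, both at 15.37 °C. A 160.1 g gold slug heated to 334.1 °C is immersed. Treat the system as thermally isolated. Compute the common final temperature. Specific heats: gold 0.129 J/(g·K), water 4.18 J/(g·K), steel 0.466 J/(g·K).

T_f = Σ m_i c_i T_i / Σ m_i c_i:
T_f = (20.65*334.1 + 3010.9*15.37 + 168.13*15.37) / (20.65 + 3010.9 + 168.13)
    = 55761 / 3199.6 ≈ 17.43 °C

T_f ≈ 17.4 °C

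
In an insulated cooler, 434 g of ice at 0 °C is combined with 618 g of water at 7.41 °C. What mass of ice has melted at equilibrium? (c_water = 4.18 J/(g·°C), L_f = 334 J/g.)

Water can give up m c ΔT = 618·4.18·7.41 = 19142 J before reaching 0 °C.
Fully melting the ice requires m_ice L_f = 434·334 = 144956 J.
19142 J < 144956 J, so only part of the ice melts and the system sits at 0 °C.
m_melt = 19142 / L_f = 57.31 g.

m_melted ≈ 57.3 g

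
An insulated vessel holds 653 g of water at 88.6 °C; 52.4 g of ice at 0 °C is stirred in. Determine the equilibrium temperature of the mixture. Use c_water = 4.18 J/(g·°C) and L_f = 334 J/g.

T_f ≈ 76.1 °C

Energy conservation, ΣQ = 0:
fusion: m_ice L_f = 52.4·334 = 17502
  meltwater 0→T: 52.4·4.18·T = 219.03 T
  water: 2729.5(T − 88.6)
2948.6 T = 241837 − 17502 = 224336
T ≈ 76.08 °C (positive, so assuming full melt was valid).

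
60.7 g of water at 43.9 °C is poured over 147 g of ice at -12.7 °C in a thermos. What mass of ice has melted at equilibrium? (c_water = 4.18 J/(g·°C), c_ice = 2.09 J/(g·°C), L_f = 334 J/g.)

Water can give up m c ΔT = 60.7×4.18×43.9 = 11139 J before reaching 0 °C.
Warming the ice to 0 °C takes 147×2.09×12.7 = 3901.8 J, leaving 7236.8 J for melting.
Fully melting the ice requires m_ice L_f = 147×334 = 49098 J.
Since 7236.8 < 49098 J, not all the ice melts; equilibrium is at 0 °C.
m_melt = 7236.8 / L_f = 21.67 g.

m_melted ≈ 21.7 g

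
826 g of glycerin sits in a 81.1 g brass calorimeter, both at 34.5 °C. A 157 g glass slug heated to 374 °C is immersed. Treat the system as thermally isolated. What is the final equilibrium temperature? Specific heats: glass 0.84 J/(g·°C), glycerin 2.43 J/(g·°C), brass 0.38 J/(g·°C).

T_f ≈ 55.1 °C

Setting the total heat transfer to zero:
157×0.84×(T − 374) + 826×2.43×(T − 34.5) + 81.1×0.38×(T − 34.5) = 0
131.88(T − 374) + 2007.2(T − 34.5) + 30.82(T − 34.5) = 0
(131.88 + 2007.2 + 30.82) T = 131.88×374 + 2007.2×34.5 + 30.82×34.5
T = 119634/2169.9 ≈ 55.13 °C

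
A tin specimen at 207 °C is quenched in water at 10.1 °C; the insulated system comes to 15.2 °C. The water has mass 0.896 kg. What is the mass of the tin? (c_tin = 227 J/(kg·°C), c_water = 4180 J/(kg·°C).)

|Q_tin| = |Q_water|:
m·227·(207 − 15.2) = 0.896·4180·(15.2 − 10.1)
43539 m = 19101  ⇒  m ≈ 0.4387 kg

m ≈ 0.439 kg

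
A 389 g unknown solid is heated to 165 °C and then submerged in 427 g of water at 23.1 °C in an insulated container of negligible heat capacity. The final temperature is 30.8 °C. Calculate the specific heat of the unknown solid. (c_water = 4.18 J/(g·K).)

c ≈ 0.263 J/(g·K)

Heat lost by the unknown solid = heat gained by the water:
389×c×(165 − 30.8) = 427×4.18×(30.8 − 23.1)
52204 c = 13743  ⇒  c ≈ 0.2633 J/(g·K)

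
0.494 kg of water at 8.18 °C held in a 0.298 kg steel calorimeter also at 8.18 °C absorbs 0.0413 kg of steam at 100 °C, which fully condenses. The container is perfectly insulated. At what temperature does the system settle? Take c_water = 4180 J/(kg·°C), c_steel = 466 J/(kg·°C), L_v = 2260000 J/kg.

T_f ≈ 54.1 °C

Conservation of energy gives ΣQ = 0:
latent heat released on condensation: 0.0413×2260000 = 93338
  condensate cools 100→T: 0.0413×4180×(T − 100) = 172.63(T − 100)
  original water: 2064.9(T − 8.18)
  steel cup: 0.298×466×(T − 8.18) = 138.87(T − 8.18)
2376.4 T = 93338 + 17263 + 18027 = 128628
T ≈ 54.13 °C (< 100 °C, so full condensation is consistent).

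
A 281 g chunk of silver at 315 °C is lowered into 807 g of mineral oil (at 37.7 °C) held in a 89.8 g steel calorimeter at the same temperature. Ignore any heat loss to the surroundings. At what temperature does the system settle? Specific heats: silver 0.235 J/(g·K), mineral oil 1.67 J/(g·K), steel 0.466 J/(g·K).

Setting the total heat transfer to zero:
281·0.235·(T − 315) + 807·1.67·(T − 37.7) + 89.8·0.466·(T − 37.7) = 0
66.03(T − 315) + 1347.7(T − 37.7) + 41.85(T − 37.7) = 0
1455.6 T = 73187
T ≈ 50.28 °C

T_f ≈ 50.3 °C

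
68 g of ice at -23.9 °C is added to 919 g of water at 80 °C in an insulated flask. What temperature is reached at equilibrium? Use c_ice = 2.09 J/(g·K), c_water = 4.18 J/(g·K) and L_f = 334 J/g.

Net heat exchanged in the isolated system is zero:
warm ice to 0 °C: 68·2.09·(0 − (-23.9)) = 3396.7
  latent heat to melt: 68·334 = 22712
  meltwater 0→T: 68·4.18·T = 284.24 T
  water: 3841.4(T − 80)
4125.7 T = 307314 − 26109 = 281205
T ≈ 68.16 °C. Since T > 0 °C, the all-ice-melts assumption holds.

T_f ≈ 68.2 °C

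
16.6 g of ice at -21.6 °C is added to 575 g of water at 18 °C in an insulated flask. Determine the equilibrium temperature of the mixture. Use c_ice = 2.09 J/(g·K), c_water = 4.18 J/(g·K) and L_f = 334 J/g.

Conservation of energy gives ΣQ = 0:
ice -21.6→0 °C: 16.6×2.09×21.6 = 749.39
  latent heat to melt: 16.6×334 = 5544.4
  meltwater 0→T: 16.6×4.18×T = 69.39 T
  water cools: 575×4.18×(T − 18) = 2403.5(T − 18)
2472.9 T = 43263 − 6293.8 = 36969
T ≈ 14.95 °C. Since T > 0 °C, the all-ice-melts assumption holds.

T_f ≈ 14.9 °C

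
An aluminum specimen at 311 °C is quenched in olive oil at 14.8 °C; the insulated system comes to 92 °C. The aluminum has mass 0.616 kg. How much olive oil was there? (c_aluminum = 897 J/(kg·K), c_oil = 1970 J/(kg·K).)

m ≈ 0.796 kg

Conservation of energy gives ΣQ = 0:
0.616·897·(92 − 311) + m·1970·(92 − 14.8) = 0
152084 m = 121009
m = 121009/152084 ≈ 0.7957 kg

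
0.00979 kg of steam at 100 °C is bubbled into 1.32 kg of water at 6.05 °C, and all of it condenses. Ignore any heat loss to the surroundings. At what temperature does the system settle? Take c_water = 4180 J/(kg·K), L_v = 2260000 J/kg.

Heat gained plus heat lost sum to zero:
steam→water at 100 °C releases m L_v = 0.00979×2260000 = 22125
  condensate cools 100→T: 0.00979×4180×(T − 100) = 40.92(T − 100)
  water warms: 1.32×4180×(T − 6.05) = 5517.6(T − 6.05)
5558.5 T = 22125 + 4092.2 + 33381 = 59599
T ≈ 10.72 °C, under the boiling point, so the assumption holds.

T_f ≈ 10.7 °C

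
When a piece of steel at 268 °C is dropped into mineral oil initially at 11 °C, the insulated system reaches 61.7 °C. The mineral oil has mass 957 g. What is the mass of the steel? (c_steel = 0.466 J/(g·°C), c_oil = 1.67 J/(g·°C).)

Conservation of energy gives ΣQ = 0:
m·0.466·(61.7 − 268) + 957·1.67·(61.7 − 11) = 0
-96.14 m = -81028
m = -81028/-96.14 ≈ 842.9 g

m ≈ 843 g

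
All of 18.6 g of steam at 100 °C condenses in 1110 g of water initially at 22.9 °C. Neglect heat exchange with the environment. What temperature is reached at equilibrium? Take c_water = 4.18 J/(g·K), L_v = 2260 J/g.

Conservation of energy gives ΣQ = 0:
steam→water at 100 °C releases m L_v = 18.6·2260 = 42036
  condensate cools 100→T: 18.6·4.18·(T − 100) = 77.75(T − 100)
  water warms: 1110·4.18·(T − 22.9) = 4639.8(T − 22.9)
4717.5 T = 42036 + 7774.8 + 106251 = 156062
T ≈ 33.08 °C, under the boiling point, so the assumption holds.

T_f ≈ 33.1 °C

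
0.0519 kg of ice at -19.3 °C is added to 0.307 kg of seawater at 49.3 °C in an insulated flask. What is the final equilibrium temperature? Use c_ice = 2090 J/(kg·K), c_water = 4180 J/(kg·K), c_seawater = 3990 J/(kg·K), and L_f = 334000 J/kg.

Net heat exchanged in the isolated system is zero:
warm ice to 0 °C: 0.0519×2090×(0 − (-19.3)) = 2093.5; fusion: m_ice L_f = 0.0519×334000 = 17335; meltwater 0→T: 0.0519×4180×T = 216.94 T; seawater: 1224.9(T − 49.3)
1441.9 T = 60389 − 19428 = 40961
T ≈ 28.41 °C. Since T > 0 °C, the all-ice-melts assumption holds.

T_f ≈ 28.4 °C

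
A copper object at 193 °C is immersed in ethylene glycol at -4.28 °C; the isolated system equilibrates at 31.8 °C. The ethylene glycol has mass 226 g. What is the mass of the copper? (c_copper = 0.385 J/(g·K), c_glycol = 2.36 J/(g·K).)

Energy conservation, ΣQ = 0:
m·0.385·(31.8 − 193) + 226·2.36·(31.8 − (-4.28)) = 0
-62.06 m = -19244
m = -19244/-62.06 ≈ 310.1 g

m ≈ 310 g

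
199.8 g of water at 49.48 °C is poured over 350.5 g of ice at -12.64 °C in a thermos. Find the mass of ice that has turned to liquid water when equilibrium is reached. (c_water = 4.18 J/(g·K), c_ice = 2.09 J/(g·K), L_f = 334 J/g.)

m_melted ≈ 96 g

Cooling the water to 0 °C releases 199.8×4.18×49.48 = 41324 J.
Of that, 350.5×2.09×12.64 = 9259.4 J goes to bring the ice to 0 °C, leaving 32065 J.
To melt every bit of ice: 350.5×334 = 117067 J.
That's not enough to melt it all — equilibrium is at 0 °C with ice remaining.
Mass melted = 32065/334 ≈ 96 g.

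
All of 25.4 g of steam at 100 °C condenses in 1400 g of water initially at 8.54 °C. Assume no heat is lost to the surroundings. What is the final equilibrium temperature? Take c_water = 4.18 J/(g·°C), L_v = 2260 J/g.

T_f ≈ 19.8 °C

Sum of m c ΔT and latent-heat terms is zero:
steam→water at 100 °C releases m L_v = 25.4×2260 = 57404; condensate cools 100→T: 25.4×4.18×(T − 100) = 106.17(T − 100); original water: 5852(T − 8.54)
5958.2 T = 57404 + 10617 + 49976 = 117997
T ≈ 19.80 °C (< 100 °C, so full condensation is consistent).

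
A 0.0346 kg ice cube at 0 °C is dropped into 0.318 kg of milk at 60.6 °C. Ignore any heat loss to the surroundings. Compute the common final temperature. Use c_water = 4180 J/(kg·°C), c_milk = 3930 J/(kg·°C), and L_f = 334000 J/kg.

Sum of m c ΔT and latent-heat terms is zero:
melt ice: 0.0346·334000 = 11556; warm the meltwater: 144.63 T; milk: 1249.7(T − 60.6)
1394.4 T = 75734 − 11556 = 64178
T ≈ 46.03 °C (positive, so assuming full melt was valid).

T_f ≈ 46.0 °C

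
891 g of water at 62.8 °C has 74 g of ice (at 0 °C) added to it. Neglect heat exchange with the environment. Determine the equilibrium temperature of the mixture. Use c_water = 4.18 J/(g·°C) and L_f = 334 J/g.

T_f ≈ 51.9 °C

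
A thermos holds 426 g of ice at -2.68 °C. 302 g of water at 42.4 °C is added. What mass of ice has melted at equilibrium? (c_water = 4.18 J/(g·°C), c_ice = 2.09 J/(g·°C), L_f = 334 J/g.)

Heat available from the water dropping to 0 °C: 302×4.18×42.4 = 53524 J.
Warming the ice to 0 °C takes 426×2.09×2.68 = 2386.1 J, leaving 51138 J for melting.
Fully melting the ice requires m_ice L_f = 426×334 = 142284 J.
Since 51138 < 142284 J, not all the ice melts; equilibrium is at 0 °C.
Mass melted = 51138/334 ≈ 153.1 g.

m_melted ≈ 153 g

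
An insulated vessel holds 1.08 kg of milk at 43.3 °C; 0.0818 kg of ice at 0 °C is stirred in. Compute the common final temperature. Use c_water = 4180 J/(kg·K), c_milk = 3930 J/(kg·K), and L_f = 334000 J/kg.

T_f ≈ 34.1 °C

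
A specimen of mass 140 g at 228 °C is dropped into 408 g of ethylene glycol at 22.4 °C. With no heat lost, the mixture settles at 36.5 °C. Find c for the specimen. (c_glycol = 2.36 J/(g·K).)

Heat lost by the specimen = heat gained by the glycol:
140×c×(228 − 36.5) = 408×2.36×(36.5 − 22.4)
26810 c = 13577  ⇒  c ≈ 0.5064 J/(g·K)

c ≈ 0.506 J/(g·K)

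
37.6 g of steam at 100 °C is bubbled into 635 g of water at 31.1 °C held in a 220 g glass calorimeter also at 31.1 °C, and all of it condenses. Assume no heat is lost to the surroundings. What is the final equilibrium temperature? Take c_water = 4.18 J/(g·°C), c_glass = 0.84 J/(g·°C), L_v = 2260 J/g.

Setting the total heat transfer to zero:
latent heat released on condensation: 37.6·2260 = 84976; condensate cools 100→T: 37.6·4.18·(T − 100) = 157.17(T − 100); original water: 2654.3(T − 31.1); cup: 184.8(T − 31.1)
2996.3 T = 84976 + 15717 + 88296 = 188989
T ≈ 63.07 °C — below 100 °C, confirming all the steam condensed.

T_f ≈ 63.1 °C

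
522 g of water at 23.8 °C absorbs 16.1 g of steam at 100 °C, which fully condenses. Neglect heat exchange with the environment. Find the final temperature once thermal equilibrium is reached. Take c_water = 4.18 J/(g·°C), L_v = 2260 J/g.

T_f ≈ 42.3 °C

Conservation of energy gives ΣQ = 0:
steam→water at 100 °C releases m L_v = 16.1×2260 = 36386
  condensed water 100 °C→T: 67.3(T − 100)
  water warms: 522×4.18×(T − 23.8) = 2182(T − 23.8)
2249.3 T = 36386 + 6729.8 + 51931 = 95046
T ≈ 42.26 °C (< 100 °C, so full condensation is consistent).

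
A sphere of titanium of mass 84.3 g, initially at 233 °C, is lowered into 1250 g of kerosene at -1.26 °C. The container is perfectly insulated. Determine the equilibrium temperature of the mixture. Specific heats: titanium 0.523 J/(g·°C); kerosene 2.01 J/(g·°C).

T_f ≈ 2.8 °C

T_f is the heat-capacity-weighted average of the initial temperatures:
T_f = (44.09*233 + 2512.5*(-1.26)) / (44.09 + 2512.5)
    = 7107 / 2556.6 ≈ 2.78 °C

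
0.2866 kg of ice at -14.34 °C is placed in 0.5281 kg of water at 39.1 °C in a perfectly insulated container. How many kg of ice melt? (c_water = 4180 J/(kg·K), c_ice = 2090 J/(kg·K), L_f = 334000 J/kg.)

m_melted ≈ 0.233 kg

Water can give up m c ΔT = 0.5281×4180×39.1 = 86312 J before reaching 0 °C.
Warming the ice to 0 °C takes 0.2866×2090×14.34 = 8589.6 J, leaving 77722 J for melting.
Melting all 0.2866 kg of ice would need 0.2866×334000 = 95724 J.
77722 J < 95724 J, so only part of the ice melts and the system sits at 0 °C.
m_melted×334000 = 77722  ⇒  m_melted ≈ 0.2327 kg.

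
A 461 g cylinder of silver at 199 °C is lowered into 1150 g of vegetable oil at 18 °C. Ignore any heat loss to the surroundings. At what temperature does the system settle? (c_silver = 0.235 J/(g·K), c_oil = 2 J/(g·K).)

T_f is the heat-capacity-weighted average of the initial temperatures:
T_f = (108.33·199 + 2300·18) / (108.33 + 2300)
    = 62959 / 2408.3 ≈ 26.14 °C

T_f ≈ 26.1 °C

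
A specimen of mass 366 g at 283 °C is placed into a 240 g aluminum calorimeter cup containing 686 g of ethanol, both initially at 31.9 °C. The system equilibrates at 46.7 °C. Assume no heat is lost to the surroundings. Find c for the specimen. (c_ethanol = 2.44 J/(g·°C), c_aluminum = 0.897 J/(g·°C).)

c ≈ 0.323 J/(g·°C)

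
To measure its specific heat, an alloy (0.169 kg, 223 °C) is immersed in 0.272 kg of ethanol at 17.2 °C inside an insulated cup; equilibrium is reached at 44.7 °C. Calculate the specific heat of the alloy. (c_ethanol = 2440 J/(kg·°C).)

c ≈ 606 J/(kg·°C)

Let T be the final temperature. ΣQ_i = 0:
0.169·c·(44.7 − 223) + 0.272·2440·(44.7 − 17.2) = 0
-30.13 c = -18251
c = -18251/-30.13 ≈ 605.7 J/(kg·°C)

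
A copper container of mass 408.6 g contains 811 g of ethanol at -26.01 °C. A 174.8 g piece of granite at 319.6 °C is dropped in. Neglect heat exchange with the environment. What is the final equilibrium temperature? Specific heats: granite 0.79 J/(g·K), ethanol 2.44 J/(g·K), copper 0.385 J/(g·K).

T_f ≈ -5.0 °C

Let T be the final temperature. ΣQ_i = 0:
174.8*0.79*(T − 319.6) + 811*2.44*(T − (-26.01)) + 408.6*0.385*(T − (-26.01)) = 0
138.09(T − 319.6) + 1978.8(T − (-26.01)) + 157.31(T − (-26.01)) = 0
(138.09 + 1978.8 + 157.31) T = 138.09*319.6 + 1978.8*(-26.01) + 157.31*(-26.01)
T = -11427/2274.2 ≈ -5.02 °C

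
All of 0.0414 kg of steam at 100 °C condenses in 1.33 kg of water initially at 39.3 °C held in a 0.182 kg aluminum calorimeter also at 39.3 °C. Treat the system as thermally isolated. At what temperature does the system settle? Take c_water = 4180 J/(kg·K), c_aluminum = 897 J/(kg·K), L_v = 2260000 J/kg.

Energy conservation, ΣQ = 0:
condense steam: −0.0414·2260000 = −93564
  condensed water 100 °C→T: 173.05(T − 100)
  water warms: 1.33·4180·(T − 39.3) = 5559.4(T − 39.3)
  cup: 163.25(T − 39.3)
5895.7 T = 93564 + 17305 + 224900 = 335770
T ≈ 56.95 °C (< 100 °C, so full condensation is consistent).

T_f ≈ 57.0 °C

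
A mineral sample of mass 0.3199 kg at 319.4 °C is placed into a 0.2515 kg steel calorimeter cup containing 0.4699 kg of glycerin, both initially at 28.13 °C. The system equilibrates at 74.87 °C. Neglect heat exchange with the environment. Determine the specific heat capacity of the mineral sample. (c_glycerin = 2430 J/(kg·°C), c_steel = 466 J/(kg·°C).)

Net heat exchanged in the isolated system is zero:
0.3199·c·(74.87 − 319.4) + 0.4699·2430·(74.87 − 28.13) + 0.2515·466·(74.87 − 28.13) = 0
-78.23 c = -58848
c = -58848/-78.23 ≈ 752.3 J/(kg·°C)

c ≈ 752 J/(kg·°C)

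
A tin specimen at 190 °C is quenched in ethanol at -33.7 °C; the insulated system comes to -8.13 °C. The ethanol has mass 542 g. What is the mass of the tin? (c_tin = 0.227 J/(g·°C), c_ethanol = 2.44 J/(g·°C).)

m ≈ 752 g

|Q_tin| = |Q_ethanol|:
m·0.227·(190 − -8.13) = 542·2.44·(-8.13 − (-33.7))
44.98 m = 33816  ⇒  m ≈ 751.9 g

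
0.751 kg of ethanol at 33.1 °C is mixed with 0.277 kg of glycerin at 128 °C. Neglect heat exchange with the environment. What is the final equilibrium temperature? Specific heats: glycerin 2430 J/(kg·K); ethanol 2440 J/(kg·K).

T_f ≈ 58.6 °C

Net heat exchanged in the isolated system is zero:
0.277*2430*(T − 128) + 0.751*2440*(T − 33.1) = 0
(673.11 + 1832.4) T = 673.11*128 + 1832.4*33.1
T ≈ 58.59 °C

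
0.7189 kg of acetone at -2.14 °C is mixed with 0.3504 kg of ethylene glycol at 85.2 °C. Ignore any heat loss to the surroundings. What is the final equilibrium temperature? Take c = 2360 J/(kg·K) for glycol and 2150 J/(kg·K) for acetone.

T_f ≈ 28.3 °C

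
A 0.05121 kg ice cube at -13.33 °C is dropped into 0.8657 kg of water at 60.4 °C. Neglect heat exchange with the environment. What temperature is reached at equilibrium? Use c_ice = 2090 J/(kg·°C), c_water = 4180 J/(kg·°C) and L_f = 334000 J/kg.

Energy balance with sensible and latent terms:
ice -13.33→0 °C: 0.05121·2090·13.33 = 1426.7
  fusion: m_ice L_f = 0.05121·334000 = 17104
  warm the meltwater: 214.06 T
  water: 3618.6(T − 60.4)
3832.7 T = 218565 − 18531 = 200034
T ≈ 52.19 °C. Since T > 0 °C, the all-ice-melts assumption holds.

T_f ≈ 52.2 °C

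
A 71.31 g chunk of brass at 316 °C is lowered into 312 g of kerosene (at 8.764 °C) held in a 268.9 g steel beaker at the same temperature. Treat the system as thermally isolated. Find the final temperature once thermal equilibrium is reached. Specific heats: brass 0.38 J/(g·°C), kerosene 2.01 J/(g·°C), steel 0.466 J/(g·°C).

T_f ≈ 19.4 °C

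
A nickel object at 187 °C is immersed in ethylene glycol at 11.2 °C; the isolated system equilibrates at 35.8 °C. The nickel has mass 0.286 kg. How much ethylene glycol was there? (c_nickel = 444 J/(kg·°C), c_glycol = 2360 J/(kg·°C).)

|Q_nickel| = |Q_glycol|:
0.286·444·(187 − 35.8) = m·2360·(35.8 − 11.2)
58056 m = 19200  ⇒  m ≈ 0.3307 kg

m ≈ 0.331 kg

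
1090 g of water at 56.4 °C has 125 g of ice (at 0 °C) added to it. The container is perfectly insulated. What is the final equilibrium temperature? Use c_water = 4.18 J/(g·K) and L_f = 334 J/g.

T_f ≈ 42.4 °C

Conservation of energy gives ΣQ = 0:
melt ice: 125·334 = 41750; meltwater 0→T: 125·4.18·T = 522.5 T; water cools: 1090·4.18·(T − 56.4) = 4556.2(T − 56.4)
5078.7 T = 256970 − 41750 = 215220
T ≈ 42.38 °C — above 0 °C, consistent with complete melting.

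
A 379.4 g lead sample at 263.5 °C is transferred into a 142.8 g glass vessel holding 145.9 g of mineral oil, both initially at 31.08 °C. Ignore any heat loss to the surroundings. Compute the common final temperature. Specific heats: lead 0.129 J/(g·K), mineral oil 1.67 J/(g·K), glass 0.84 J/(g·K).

Energy conservation, ΣQ = 0:
379.4×0.129×(T − 263.5) + 145.9×1.67×(T − 31.08) + 142.8×0.84×(T − 31.08) = 0
48.94(T − 263.5) + 243.65(T − 31.08) + 119.95(T − 31.08) = 0
(48.94 + 243.65 + 119.95) T = 48.94×263.5 + 243.65×31.08 + 119.95×31.08
T ≈ 58.65 °C

T_f ≈ 58.7 °C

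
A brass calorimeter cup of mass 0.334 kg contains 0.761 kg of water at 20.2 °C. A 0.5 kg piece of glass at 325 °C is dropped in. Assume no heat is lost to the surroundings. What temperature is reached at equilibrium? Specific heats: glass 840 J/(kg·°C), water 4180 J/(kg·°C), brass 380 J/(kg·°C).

T_f ≈ 54.5 °C

Energy conservation, ΣQ = 0:
0.5×840×(T − 325) + 0.761×4180×(T − 20.2) + 0.334×380×(T − 20.2) = 0
420(T − 325) + 3181(T − 20.2) + 126.92(T − 20.2) = 0
3727.9 T = 203320
T = 203320/3727.9 ≈ 54.54 °C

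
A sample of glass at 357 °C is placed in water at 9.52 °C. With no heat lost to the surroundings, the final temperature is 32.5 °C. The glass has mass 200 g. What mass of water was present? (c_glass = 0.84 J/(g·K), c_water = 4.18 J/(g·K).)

m ≈ 568 g

Energy conservation, ΣQ = 0:
200·0.84·(32.5 − 357) + m·4.18·(32.5 − 9.52) = 0
96.06 m = 54516
m = 54516/96.06 ≈ 567.5 g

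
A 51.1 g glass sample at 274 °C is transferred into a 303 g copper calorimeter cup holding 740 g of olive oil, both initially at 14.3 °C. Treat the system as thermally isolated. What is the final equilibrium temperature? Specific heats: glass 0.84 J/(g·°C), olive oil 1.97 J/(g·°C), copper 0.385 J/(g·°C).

T_f ≈ 21.2 °C

Energy conservation, ΣQ = 0:
51.1*0.84*(T − 274) + 740*1.97*(T − 14.3) + 303*0.385*(T − 14.3) = 0
1617.4 T = 34276
T = 34276/1617.4 ≈ 21.19 °C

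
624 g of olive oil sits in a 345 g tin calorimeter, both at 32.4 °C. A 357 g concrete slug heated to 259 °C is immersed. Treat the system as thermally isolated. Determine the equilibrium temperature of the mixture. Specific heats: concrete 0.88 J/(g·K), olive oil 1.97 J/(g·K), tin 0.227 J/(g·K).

Energy conservation, ΣQ = 0:
357*0.88*(T − 259) + 624*1.97*(T − 32.4) + 345*0.227*(T − 32.4) = 0
(314.16 + 1229.3 + 78.31) T = 314.16*259 + 1229.3*32.4 + 78.31*32.4
T = 123734 / 1621.8 = 76.3 °C

T_f ≈ 76.3 °C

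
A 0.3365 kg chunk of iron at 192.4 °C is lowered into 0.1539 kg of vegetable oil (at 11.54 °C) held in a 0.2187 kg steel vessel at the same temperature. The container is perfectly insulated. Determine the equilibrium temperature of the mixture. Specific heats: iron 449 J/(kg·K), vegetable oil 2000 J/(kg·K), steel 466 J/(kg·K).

Heat gained plus heat lost sum to zero:
0.3365×449×(T − 192.4) + 0.1539×2000×(T − 11.54) + 0.2187×466×(T − 11.54) = 0
151.09(T − 192.4) + 307.8(T − 11.54) + 101.91(T − 11.54) = 0
560.8 T = 33798
T = 33798/560.8 ≈ 60.27 °C

T_f ≈ 60.3 °C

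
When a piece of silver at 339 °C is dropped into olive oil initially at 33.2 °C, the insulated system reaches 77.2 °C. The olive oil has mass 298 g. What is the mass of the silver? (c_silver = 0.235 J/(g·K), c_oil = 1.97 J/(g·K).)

Heat lost by the silver = heat gained by the oil:
m×0.235×(339 − 77.2) = 298×1.97×(77.2 − 33.2)
61.52 m = 25831  ⇒  m ≈ 419.9 g

m ≈ 420 g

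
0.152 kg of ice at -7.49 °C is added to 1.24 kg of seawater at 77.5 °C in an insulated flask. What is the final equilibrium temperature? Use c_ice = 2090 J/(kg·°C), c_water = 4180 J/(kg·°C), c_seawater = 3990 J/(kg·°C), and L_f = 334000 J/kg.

T_f ≈ 59.2 °C

Let T be the final temperature. ΣQ_i = 0:
ice -7.49→0 °C: 0.152·2090·7.49 = 2379.4; latent heat to melt: 0.152·334000 = 50768; meltwater 0→T: 0.152·4180·T = 635.36 T; seawater cools: 1.24·3990·(T − 77.5) = 4947.6(T − 77.5)
5583 T = 383439 − 53147 = 330292
T ≈ 59.16 °C. Since T > 0 °C, the all-ice-melts assumption holds.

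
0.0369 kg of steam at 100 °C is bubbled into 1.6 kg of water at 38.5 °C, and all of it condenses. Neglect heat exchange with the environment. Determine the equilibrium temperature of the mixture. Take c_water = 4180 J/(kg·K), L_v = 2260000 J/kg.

T_f ≈ 52.1 °C

Taking heat into each body as positive, Σ m c ΔT = 0:
latent heat released on condensation: 0.0369×2260000 = 83394; condensate cools 100→T: 0.0369×4180×(T − 100) = 154.24(T − 100); original water: 6688(T − 38.5)
6842.2 T = 83394 + 15424 + 257488 = 356306
T ≈ 52.07 °C (< 100 °C, so full condensation is consistent).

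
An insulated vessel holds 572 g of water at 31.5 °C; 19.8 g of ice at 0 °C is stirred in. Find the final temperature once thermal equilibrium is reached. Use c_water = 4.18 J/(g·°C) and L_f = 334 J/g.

Sum of m c ΔT and latent-heat terms is zero:
fusion: m_ice L_f = 19.8·334 = 6613.2
  warm the meltwater: 82.76 T
  water: 2391(T − 31.5)
2473.7 T = 75315 − 6613.2 = 68702
T ≈ 27.77 °C. Since T > 0 °C, the all-ice-melts assumption holds.

T_f ≈ 27.8 °C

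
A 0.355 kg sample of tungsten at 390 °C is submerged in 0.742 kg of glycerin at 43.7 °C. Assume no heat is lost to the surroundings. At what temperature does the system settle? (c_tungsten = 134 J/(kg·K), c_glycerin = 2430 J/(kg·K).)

T_f ≈ 52.6 °C

Heat lost by the tungsten equals heat gained by the glycerin:
0.355*134*(390 − T) = 0.742*2430*(T − 43.7)
47.57(390 − T) = 1803.1(T − 43.7)
1850.6 T = 97346  ⇒  T ≈ 52.60 °C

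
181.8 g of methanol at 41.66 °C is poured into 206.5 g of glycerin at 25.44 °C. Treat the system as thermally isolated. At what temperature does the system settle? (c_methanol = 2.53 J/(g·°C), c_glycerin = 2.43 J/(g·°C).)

T_f ≈ 33.2 °C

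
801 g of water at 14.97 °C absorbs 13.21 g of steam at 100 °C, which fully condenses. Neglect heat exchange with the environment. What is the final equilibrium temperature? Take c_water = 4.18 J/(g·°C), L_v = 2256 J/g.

T_f ≈ 25.1 °C

Taking heat into each body as positive, Σ m c ΔT = 0:
steam→water at 100 °C releases m L_v = 13.21·2256 = 29802
  condensate cools 100→T: 13.21·4.18·(T − 100) = 55.22(T − 100)
  original water: 3348.2(T − 14.97)
3403.4 T = 29802 + 5521.8 + 50122 = 85446
T ≈ 25.11 °C — below 100 °C, confirming all the steam condensed.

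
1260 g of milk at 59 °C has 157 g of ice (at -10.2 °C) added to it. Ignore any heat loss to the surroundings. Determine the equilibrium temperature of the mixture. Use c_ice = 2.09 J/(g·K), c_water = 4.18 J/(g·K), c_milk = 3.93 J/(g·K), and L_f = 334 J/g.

Let T be the final temperature. ΣQ_i = 0:
ice -10.2→0 °C: 157×2.09×10.2 = 3346.9
  melt ice: 157×334 = 52438
  meltwater 0→T: 157×4.18×T = 656.26 T
  milk: 4951.8(T − 59)
5608.1 T = 292156 − 55785 = 236371
T ≈ 42.15 °C. Since T > 0 °C, the all-ice-melts assumption holds.

T_f ≈ 42.1 °C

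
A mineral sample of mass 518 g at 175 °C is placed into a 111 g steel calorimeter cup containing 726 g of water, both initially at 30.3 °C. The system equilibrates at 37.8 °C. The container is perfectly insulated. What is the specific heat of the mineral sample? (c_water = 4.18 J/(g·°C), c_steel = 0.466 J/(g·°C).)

c ≈ 0.326 J/(g·°C)

Conservation of energy gives ΣQ = 0:
518·c·(37.8 − 175) + 726·4.18·(37.8 − 30.3) + 111·0.466·(37.8 − 30.3) = 0
-71070 c = -23148
c = -23148/-71070 ≈ 0.3257 J/(g·°C)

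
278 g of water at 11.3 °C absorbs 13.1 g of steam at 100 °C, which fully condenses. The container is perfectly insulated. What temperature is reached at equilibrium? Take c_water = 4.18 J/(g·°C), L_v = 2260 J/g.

T_f ≈ 39.6 °C

Energy conservation, ΣQ = 0:
latent heat released on condensation: 13.1×2260 = 29606; condensed water 100 °C→T: 54.76(T − 100); water warms: 278×4.18×(T − 11.3) = 1162(T − 11.3)
1216.8 T = 29606 + 5475.8 + 13131 = 48213
T ≈ 39.62 °C, under the boiling point, so the assumption holds.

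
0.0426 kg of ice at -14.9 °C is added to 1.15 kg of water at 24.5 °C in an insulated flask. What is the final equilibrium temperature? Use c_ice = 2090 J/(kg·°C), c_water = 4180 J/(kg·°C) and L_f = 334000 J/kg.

T_f ≈ 20.5 °C

Energy balance with sensible and latent terms:
ice -14.9→0 °C: 0.0426·2090·14.9 = 1326.6
  fusion: m_ice L_f = 0.0426·334000 = 14228
  meltwater 0→T: 0.0426·4180·T = 178.07 T
  water cools: 1.15·4180·(T − 24.5) = 4807(T − 24.5)
4985.1 T = 117772 − 15555 = 102216
T ≈ 20.50 °C. Since T > 0 °C, the all-ice-melts assumption holds.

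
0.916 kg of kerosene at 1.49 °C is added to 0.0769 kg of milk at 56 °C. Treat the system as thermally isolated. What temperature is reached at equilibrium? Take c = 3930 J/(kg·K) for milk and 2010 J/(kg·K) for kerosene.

T_f ≈ 9.2 °C

Set heat shed by the hot body equal to heat absorbed by the cold body:
0.0769×3930×(56 − T) = 0.916×2010×(T − 1.49)
302.22(56 − T) = 1841.2(T − 1.49)
2143.4 T = 19667  ⇒  T ≈ 9.18 °C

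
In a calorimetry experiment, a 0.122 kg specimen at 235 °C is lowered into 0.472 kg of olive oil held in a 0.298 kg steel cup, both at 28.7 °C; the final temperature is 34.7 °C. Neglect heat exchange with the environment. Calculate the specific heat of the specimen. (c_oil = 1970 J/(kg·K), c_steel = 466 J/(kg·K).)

c ≈ 262 J/(kg·K)

Let T be the final temperature. ΣQ_i = 0:
0.122·c·(34.7 − 235) + 0.472·1970·(34.7 − 28.7) + 0.298·466·(34.7 − 28.7) = 0
-24.44 c = -6412.2
c = -6412.2/-24.44 ≈ 262.4 J/(kg·K)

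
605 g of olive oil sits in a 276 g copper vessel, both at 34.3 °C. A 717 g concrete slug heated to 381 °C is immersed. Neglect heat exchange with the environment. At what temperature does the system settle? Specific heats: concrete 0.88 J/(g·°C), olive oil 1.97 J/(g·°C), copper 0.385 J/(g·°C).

T_f ≈ 147.7 °C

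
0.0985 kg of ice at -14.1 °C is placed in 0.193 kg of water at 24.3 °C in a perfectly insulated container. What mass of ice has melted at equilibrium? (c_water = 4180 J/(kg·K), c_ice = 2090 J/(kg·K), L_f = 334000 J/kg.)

Water can give up m c ΔT = 0.193·4180·24.3 = 19604 J before reaching 0 °C.
Warming the ice to 0 °C takes 0.0985·2090·14.1 = 2902.7 J, leaving 16701 J for melting.
To melt every bit of ice: 0.0985·334000 = 32899 J.
Since 16701 < 32899 J, not all the ice melts; equilibrium is at 0 °C.
m_melted·334000 = 16701  ⇒  m_melted ≈ 0.05 kg.

m_melted ≈ 0.05 kg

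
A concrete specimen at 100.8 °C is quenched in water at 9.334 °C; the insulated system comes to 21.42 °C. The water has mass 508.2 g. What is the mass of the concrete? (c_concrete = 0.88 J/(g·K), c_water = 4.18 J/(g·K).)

m ≈ 368 g

Net heat exchanged in the isolated system is zero:
m·0.88·(21.42 − 100.8) + 508.2·4.18·(21.42 − 9.334) = 0
-69.85 m = -25674
m = -25674/-69.85 ≈ 367.5 g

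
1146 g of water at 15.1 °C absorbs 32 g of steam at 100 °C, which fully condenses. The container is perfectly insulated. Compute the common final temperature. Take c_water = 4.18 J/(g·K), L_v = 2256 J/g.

Conservation of energy gives ΣQ = 0:
steam→water at 100 °C releases m L_v = 32·2256 = 72192
  condensate cools 100→T: 32·4.18·(T − 100) = 133.76(T − 100)
  water warms: 1146·4.18·(T − 15.1) = 4790.3(T − 15.1)
4924 T = 72192 + 13376 + 72333 = 157901
T ≈ 32.07 °C (< 100 °C, so full condensation is consistent).

T_f ≈ 32.1 °C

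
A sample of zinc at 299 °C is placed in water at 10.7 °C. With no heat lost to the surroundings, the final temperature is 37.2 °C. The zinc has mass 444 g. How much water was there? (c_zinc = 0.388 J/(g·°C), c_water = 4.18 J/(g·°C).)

Taking heat into each body as positive, Σ m c ΔT = 0:
444·0.388·(37.2 − 299) + m·4.18·(37.2 − 10.7) = 0
110.77 m = 45101
m = 45101/110.77 ≈ 407.2 g

m ≈ 407 g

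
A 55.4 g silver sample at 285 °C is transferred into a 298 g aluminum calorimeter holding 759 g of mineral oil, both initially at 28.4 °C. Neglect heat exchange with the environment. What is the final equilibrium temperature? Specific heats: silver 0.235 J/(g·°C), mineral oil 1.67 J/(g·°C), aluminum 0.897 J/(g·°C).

T_f ≈ 30.6 °C

Heat gained plus heat lost sum to zero:
55.4×0.235×(T − 285) + 759×1.67×(T − 28.4) + 298×0.897×(T − 28.4) = 0
(13.02 + 1267.5 + 267.31) T = 13.02×285 + 1267.5×28.4 + 267.31×28.4
T = 47300 / 1547.9 = 30.6 °C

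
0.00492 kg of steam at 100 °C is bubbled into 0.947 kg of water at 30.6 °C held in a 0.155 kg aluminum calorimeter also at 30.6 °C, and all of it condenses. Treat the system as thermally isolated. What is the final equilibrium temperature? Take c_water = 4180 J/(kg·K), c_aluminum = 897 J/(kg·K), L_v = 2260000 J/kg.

T_f ≈ 33.6 °C

Conservation of energy gives ΣQ = 0:
condense steam: −0.00492·2260000 = −11119; condensate cools 100→T: 0.00492·4180·(T − 100) = 20.57(T − 100); water warms: 0.947·4180·(T − 30.6) = 3958.5(T − 30.6); cup: 139.03(T − 30.6)
4118.1 T = 11119 + 2056.6 + 125383 = 138559
T ≈ 33.65 °C, under the boiling point, so the assumption holds.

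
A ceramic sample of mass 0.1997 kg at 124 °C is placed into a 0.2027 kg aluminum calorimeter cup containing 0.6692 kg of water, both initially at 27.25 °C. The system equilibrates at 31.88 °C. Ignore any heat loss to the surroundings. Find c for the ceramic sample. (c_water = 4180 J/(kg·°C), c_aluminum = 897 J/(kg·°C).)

Let T be the final temperature. ΣQ_i = 0:
0.1997·c·(31.88 − 124) + 0.6692·4180·(31.88 − 27.25) + 0.2027·897·(31.88 − 27.25) = 0
-18.4 c = -13793
c = -13793/-18.4 ≈ 749.8 J/(kg·°C)

c ≈ 750 J/(kg·°C)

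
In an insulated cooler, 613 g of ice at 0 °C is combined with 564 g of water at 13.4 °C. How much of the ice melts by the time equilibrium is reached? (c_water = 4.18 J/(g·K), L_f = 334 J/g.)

m_melted ≈ 94.6 g

Cooling the water to 0 °C releases 564·4.18·13.4 = 31591 J.
To melt every bit of ice: 613·334 = 204742 J.
31591 J < 204742 J, so only part of the ice melts and the system sits at 0 °C.
m_melted·334 = 31591  ⇒  m_melted ≈ 94.58 g.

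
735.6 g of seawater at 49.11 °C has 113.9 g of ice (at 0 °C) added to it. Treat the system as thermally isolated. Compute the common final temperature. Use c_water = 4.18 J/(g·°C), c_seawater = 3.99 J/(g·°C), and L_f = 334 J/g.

Net heat exchanged in the isolated system is zero:
melt ice: 113.9×334 = 38043; meltwater 0→T: 113.9×4.18×T = 476.1 T; seawater cools: 735.6×3.99×(T − 49.11) = 2935(T − 49.11)
3411.1 T = 144140 − 38043 = 106097
T ≈ 31.10 °C — above 0 °C, consistent with complete melting.

T_f ≈ 31.1 °C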